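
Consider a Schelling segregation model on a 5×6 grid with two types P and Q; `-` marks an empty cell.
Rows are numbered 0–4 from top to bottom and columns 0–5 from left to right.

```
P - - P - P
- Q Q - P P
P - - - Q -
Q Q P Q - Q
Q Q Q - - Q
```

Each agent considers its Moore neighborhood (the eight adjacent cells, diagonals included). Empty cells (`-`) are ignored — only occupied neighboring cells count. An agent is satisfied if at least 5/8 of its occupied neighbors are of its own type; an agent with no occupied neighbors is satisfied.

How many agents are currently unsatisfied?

(0,0)P 0/1 ✗
(0,3)P 1/2 ✗
(0,5)P 2/2 ✓
(1,1)Q 1/3 ✗
(1,2)Q 1/2 ✗
(1,4)P 3/4 ✓
(1,5)P 2/3 ✓
(2,0)P 0/3 ✗
(2,4)Q 2/4 ✗
(3,0)Q 3/4 ✓
(3,1)Q 4/6 ✓
(3,2)P 0/4 ✗
(3,3)Q 2/3 ✓
(3,5)Q 2/2 ✓
(4,0)Q 3/3 ✓
(4,1)Q 4/5 ✓
(4,2)Q 3/4 ✓
(4,5)Q 1/1 ✓
Unsatisfied: (0,0), (0,3), (1,1), (1,2), (2,0), (2,4), (3,2) — 7 in total.

7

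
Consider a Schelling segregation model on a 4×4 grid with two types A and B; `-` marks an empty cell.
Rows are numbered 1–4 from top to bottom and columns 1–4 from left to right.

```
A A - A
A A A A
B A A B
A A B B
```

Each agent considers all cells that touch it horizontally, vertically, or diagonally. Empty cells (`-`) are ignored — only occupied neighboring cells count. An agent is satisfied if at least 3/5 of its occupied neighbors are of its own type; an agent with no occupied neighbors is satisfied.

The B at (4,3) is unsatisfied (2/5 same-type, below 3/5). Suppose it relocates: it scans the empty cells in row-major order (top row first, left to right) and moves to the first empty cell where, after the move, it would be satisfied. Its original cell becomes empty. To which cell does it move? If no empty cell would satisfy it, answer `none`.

none

Vacating (4,3). Empty cells in order:
  (1,3): 0/5 same-type → still unsatisfied.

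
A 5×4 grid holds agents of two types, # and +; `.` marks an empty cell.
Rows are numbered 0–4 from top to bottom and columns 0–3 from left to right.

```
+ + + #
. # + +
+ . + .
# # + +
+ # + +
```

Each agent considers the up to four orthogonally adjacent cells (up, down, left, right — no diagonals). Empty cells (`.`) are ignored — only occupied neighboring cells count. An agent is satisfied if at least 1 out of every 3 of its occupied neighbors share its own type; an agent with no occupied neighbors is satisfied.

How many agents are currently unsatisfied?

4

(0,0)+ 1/1 satisfied
(0,1)+ 2/3 satisfied
(0,2)+ 2/3 satisfied
(0,3)# 0/2 not
(1,1)# 0/2 not
(1,2)+ 3/4 satisfied
(1,3)+ 1/2 satisfied
(2,0)+ 0/1 not
(2,2)+ 2/2 satisfied
(3,0)# 1/3 satisfied
(3,1)# 2/3 satisfied
(3,2)+ 3/4 satisfied
(3,3)+ 2/2 satisfied
(4,0)+ 0/2 not
(4,1)# 1/3 satisfied
(4,2)+ 2/3 satisfied
(4,3)+ 2/2 satisfied
Unsatisfied: (0,3), (1,1), (2,0), (4,0) — 4 in total.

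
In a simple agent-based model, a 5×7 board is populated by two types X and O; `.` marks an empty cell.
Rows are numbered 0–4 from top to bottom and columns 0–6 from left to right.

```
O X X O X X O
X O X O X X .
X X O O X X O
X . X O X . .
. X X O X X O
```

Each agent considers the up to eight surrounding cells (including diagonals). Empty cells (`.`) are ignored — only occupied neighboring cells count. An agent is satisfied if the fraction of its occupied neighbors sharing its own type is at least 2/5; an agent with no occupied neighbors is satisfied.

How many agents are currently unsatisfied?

Row 0: (0,0)O 1/3 ✗ · (0,1)X 3/5 ✓ · (0,2)X 2/5 ✓ · (0,3)O 1/5 ✗ · (0,4)X 3/5 ✓ · (0,5)X 3/4 ✓ · (0,6)O 0/2 ✗
Row 1: (1,0)X 3/5 ✓ · (1,1)O 2/8 ✗ · (1,2)X 3/8 ✗ · (1,3)O 3/8 ✗ · (1,4)X 5/8 ✓ · (1,5)X 5/7 ✓
Row 2: (2,0)X 3/4 ✓ · (2,1)X 5/7 ✓ · (2,2)O 4/7 ✓ · (2,3)O 3/8 ✗ · (2,4)X 4/7 ✓ · (2,5)X 4/5 ✓ · (2,6)O 0/2 ✗
Row 3: (3,0)X 3/3 ✓ · (3,2)X 3/7 ✓ · (3,3)O 3/8 ✗ · (3,4)X 4/7 ✓
Row 4: (4,1)X 3/3 ✓ · (4,2)X 2/4 ✓ · (4,3)O 1/5 ✗ · (4,4)X 2/4 ✓ · (4,5)X 2/3 ✓ · (4,6)O 0/1 ✗
Unsatisfied: (0,0), (0,3), (0,6), (1,1), (1,2), (1,3), (2,3), (2,6), (3,3), (4,3), (4,6) — 11 in total.

11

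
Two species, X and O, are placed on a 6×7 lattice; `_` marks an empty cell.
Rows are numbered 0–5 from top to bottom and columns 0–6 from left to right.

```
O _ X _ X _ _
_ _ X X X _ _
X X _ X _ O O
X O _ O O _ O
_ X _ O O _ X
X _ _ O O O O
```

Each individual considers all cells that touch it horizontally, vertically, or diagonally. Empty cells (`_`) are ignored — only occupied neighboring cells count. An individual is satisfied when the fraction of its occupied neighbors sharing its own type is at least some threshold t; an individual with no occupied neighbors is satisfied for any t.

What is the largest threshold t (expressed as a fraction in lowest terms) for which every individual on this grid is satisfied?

0/1

Row 0: (0,0)O — no occupied neighbors · (0,2)X 2/2 · (0,4)X 2/2
Row 1: (1,2)X 4/4 · (1,3)X 5/5 · (1,4)X 3/4
Row 2: (2,0)X 2/3 · (2,1)X 3/4 · (2,3)X 3/5 · (2,5)O 3/4 · (2,6)O 2/2
Row 3: (3,0)X 3/4 · (3,1)O 0/4 · (3,3)O 3/4 · (3,4)O 4/5 · (3,6)O 2/3
Row 4: (4,1)X 2/3 · (4,3)O 5/5 · (4,4)O 6/6 · (4,6)X 0/3
Row 5: (5,0)X 1/1 · (5,3)O 3/3 · (5,4)O 4/4 · (5,5)O 3/4 · (5,6)O 1/2
The smallest same-type fraction is 0/4 at (3,1), which reduces to 0/1. Any threshold above that leaves this individual unsatisfied.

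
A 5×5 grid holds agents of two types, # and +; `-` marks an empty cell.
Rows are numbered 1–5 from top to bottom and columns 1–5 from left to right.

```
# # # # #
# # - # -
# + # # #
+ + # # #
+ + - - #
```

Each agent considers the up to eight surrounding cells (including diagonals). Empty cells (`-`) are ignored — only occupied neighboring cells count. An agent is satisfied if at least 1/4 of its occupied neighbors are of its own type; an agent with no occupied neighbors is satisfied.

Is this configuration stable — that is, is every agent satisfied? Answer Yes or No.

Yes

(1,1)# 3/3 satisfied
(1,2)# 4/4 satisfied
(1,3)# 4/4 satisfied
(1,4)# 3/3 satisfied
(1,5)# 2/2 satisfied
(2,1)# 4/5 satisfied
(2,2)# 6/7 satisfied
(2,4)# 6/6 satisfied
(3,1)# 2/5 satisfied
(3,2)+ 2/7 satisfied
(3,3)# 5/7 satisfied
(3,4)# 6/6 satisfied
(3,5)# 4/4 satisfied
(4,1)+ 4/5 satisfied
(4,2)+ 4/7 satisfied
(4,3)# 3/6 satisfied
(4,4)# 6/6 satisfied
(4,5)# 4/4 satisfied
(5,1)+ 3/3 satisfied
(5,2)+ 3/4 satisfied
(5,5)# 2/2 satisfied
All meet the threshold, so the configuration is stable.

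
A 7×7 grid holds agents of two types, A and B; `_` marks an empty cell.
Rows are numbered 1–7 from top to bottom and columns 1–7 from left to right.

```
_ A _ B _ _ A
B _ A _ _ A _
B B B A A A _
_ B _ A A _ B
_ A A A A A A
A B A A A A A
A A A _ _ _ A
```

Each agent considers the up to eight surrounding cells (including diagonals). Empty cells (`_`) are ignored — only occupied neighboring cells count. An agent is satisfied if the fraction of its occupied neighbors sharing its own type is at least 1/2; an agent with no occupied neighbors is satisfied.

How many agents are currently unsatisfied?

5

Row 1: (1,2)A 1/2 ✓ · (1,4)B 0/1 ✗ · (1,7)A 1/1 ✓
Row 2: (2,1)B 2/3 ✓ · (2,3)A 2/5 ✗ · (2,6)A 3/3 ✓
Row 3: (3,1)B 3/3 ✓ · (3,2)B 4/5 ✓ · (3,3)B 2/5 ✗ · (3,4)A 4/5 ✓ · (3,5)A 5/5 ✓ · (3,6)A 3/4 ✓
Row 4: (4,2)B 3/5 ✓ · (4,4)A 6/7 ✓ · (4,5)A 7/7 ✓ · (4,7)B 0/3 ✗
Row 5: (5,2)A 3/5 ✓ · (5,3)A 5/7 ✓ · (5,4)A 7/7 ✓ · (5,5)A 7/7 ✓ · (5,6)A 6/7 ✓ · (5,7)A 3/4 ✓
Row 6: (6,1)A 3/4 ✓ · (6,2)B 0/7 ✗ · (6,3)A 6/7 ✓ · (6,4)A 6/6 ✓ · (6,5)A 5/5 ✓ · (6,6)A 6/6 ✓ · (6,7)A 4/4 ✓
Row 7: (7,1)A 2/3 ✓ · (7,2)A 4/5 ✓ · (7,3)A 3/4 ✓ · (7,7)A 2/2 ✓
Unsatisfied: (1,4), (2,3), (3,3), (4,7), (6,2) — 5 in total.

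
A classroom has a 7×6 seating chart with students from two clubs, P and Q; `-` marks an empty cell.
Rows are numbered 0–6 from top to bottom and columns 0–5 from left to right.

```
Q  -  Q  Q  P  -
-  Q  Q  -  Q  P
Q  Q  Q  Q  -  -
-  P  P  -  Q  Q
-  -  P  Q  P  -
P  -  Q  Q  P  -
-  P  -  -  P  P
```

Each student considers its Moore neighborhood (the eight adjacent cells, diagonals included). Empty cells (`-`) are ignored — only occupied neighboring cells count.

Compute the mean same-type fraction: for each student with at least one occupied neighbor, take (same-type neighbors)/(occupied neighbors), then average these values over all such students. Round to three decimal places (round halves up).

0.634

(0,0)Q 1/1
(0,2)Q 3/3
(0,3)Q 3/4
(0,4)P 1/3
(1,1)Q 6/6
(1,2)Q 6/6
(1,4)Q 2/4
(1,5)P 1/2
(2,0)Q 2/3
(2,1)Q 4/6
(2,2)Q 4/6
(2,3)Q 4/5
(3,1)P 2/5
(3,2)P 2/6
(3,4)Q 3/4
(3,5)Q 1/2
(4,2)P 2/5
(4,3)Q 3/7
(4,4)P 1/5
(5,0)P 1/1
(5,2)Q 2/4
(5,3)Q 2/6
(5,4)P 3/5
(6,1)P 1/2
(6,4)P 2/3
(6,5)P 2/2
Sum over 26 students: 1/1 + 3/3 + 3/4 + 1/3 + 6/6 + 6/6 + 2/4 + 1/2 + 2/3 + 4/6 + 4/6 + 4/5 + 2/5 + 2/6 + 3/4 + 1/2 + 2/5 + 3/7 + 1/5 + 1/1 + 2/4 + 2/6 + 3/5 + 1/2 + 2/3 + 2/2 = 1732/105; mean = 1732/105 ÷ 26 = 866/1365 = 0.634432… → 0.634.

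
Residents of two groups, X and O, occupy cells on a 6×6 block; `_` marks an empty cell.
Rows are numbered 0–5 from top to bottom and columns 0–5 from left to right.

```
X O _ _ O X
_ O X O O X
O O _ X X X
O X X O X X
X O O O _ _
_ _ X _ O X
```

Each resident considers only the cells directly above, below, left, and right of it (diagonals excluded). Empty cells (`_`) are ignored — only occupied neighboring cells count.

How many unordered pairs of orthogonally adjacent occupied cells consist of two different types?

18

Scan each occupied cell's neighbors to the right and below so each pair is counted once.
Row 0: X(0,0)–O(0,1)≠ O(0,1)–O(1,1)= O(0,4)–X(0,5)≠ O(0,4)–O(1,4)= X(0,5)–X(1,5)=  → 2/5 unlike.
Row 1: O(1,1)–X(1,2)≠ O(1,1)–O(2,1)= X(1,2)–O(1,3)≠ O(1,3)–O(1,4)= O(1,3)–X(2,3)≠ O(1,4)–X(1,5)≠ O(1,4)–X(2,4)≠ X(1,5)–X(2,5)=  → 5/8 unlike.
Row 2: O(2,0)–O(2,1)= O(2,0)–O(3,0)= O(2,1)–X(3,1)≠ X(2,3)–X(2,4)= X(2,3)–O(3,3)≠ X(2,4)–X(2,5)= X(2,4)–X(3,4)= X(2,5)–X(3,5)=  → 2/8 unlike.
Row 3: O(3,0)–X(3,1)≠ O(3,0)–X(4,0)≠ X(3,1)–X(3,2)= X(3,1)–O(4,1)≠ X(3,2)–O(3,3)≠ X(3,2)–O(4,2)≠ O(3,3)–X(3,4)≠ O(3,3)–O(4,3)= X(3,4)–X(3,5)=  → 6/9 unlike.
Row 4: X(4,0)–O(4,1)≠ O(4,1)–O(4,2)= O(4,2)–O(4,3)= O(4,2)–X(5,2)≠  → 2/4 unlike.
Row 5: O(5,4)–X(5,5)≠  → 1/1 unlike.
Total adjacent occupied pairs: 35; unlike-type pairs: 18.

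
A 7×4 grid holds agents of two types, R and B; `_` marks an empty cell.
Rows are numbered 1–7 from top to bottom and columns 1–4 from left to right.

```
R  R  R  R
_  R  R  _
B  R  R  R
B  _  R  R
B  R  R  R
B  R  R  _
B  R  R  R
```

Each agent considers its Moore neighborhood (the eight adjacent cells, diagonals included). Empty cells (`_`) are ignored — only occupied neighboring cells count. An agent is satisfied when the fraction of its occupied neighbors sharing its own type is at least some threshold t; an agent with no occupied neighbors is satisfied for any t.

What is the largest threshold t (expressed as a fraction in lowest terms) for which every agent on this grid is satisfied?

1/3

(1,1)R 2/2
(1,2)R 4/4
(1,3)R 4/4
(1,4)R 2/2
(2,2)R 6/7
(2,3)R 7/7
(3,1)B 1/3
(3,2)R 4/6
(3,3)R 6/6
(3,4)R 4/4
(4,1)B 2/4
(4,3)R 7/7
(4,4)R 5/5
(5,1)B 2/4
(5,2)R 4/7
(5,3)R 6/6
(5,4)R 4/4
(6,1)B 2/5
(6,2)R 5/8
(6,3)R 7/7
(7,1)B 1/3
(7,2)R 3/5
(7,3)R 4/4
(7,4)R 2/2
The smallest same-type fraction is 1/3 at (3,1), which reduces to 1/3. Any threshold above that leaves this agent unsatisfied.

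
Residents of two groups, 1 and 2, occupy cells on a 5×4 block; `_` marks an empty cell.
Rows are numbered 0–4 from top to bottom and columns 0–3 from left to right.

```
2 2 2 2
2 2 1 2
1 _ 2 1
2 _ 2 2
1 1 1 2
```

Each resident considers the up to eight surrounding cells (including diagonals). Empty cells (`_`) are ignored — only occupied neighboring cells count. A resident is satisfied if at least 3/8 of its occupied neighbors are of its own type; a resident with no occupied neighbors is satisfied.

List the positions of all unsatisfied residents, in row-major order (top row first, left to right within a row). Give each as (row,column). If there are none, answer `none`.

(0,0)2 3/3 satisfied
(0,1)2 4/5 satisfied
(0,2)2 4/5 satisfied
(0,3)2 2/3 satisfied
(1,0)2 3/4 satisfied
(1,1)2 5/7 satisfied
(1,2)1 1/7 not
(1,3)2 3/5 satisfied
(2,0)1 0/3 not
(2,2)2 4/6 satisfied
(2,3)1 1/5 not
(3,0)2 0/3 not
(3,2)2 3/6 satisfied
(3,3)2 3/5 satisfied
(4,0)1 1/2 satisfied
(4,1)1 2/4 satisfied
(4,2)1 1/4 not
(4,3)2 2/3 satisfied

(1,2), (2,0), (2,3), (3,0), (4,2)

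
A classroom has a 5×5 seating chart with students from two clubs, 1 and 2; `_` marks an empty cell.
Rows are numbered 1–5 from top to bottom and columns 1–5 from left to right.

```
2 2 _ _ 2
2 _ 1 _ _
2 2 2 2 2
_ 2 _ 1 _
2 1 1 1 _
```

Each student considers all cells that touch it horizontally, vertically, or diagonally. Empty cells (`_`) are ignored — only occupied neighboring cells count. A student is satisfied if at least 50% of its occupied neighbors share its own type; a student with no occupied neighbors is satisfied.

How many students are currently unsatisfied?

Row 1: (1,1)2 2/2 ok · (1,2)2 2/3 ok · (1,5)2 0/0 ok
Row 2: (2,1)2 4/4 ok · (2,3)1 0/4 unhappy
Row 3: (3,1)2 3/3 ok · (3,2)2 4/5 ok · (3,3)2 3/5 ok · (3,4)2 2/4 ok · (3,5)2 1/2 ok
Row 4: (4,2)2 4/6 ok · (4,4)1 2/5 unhappy
Row 5: (5,1)2 1/2 ok · (5,2)1 1/3 unhappy · (5,3)1 3/4 ok · (5,4)1 2/2 ok
Unsatisfied: (2,3), (4,4), (5,2) — 3 in total.

3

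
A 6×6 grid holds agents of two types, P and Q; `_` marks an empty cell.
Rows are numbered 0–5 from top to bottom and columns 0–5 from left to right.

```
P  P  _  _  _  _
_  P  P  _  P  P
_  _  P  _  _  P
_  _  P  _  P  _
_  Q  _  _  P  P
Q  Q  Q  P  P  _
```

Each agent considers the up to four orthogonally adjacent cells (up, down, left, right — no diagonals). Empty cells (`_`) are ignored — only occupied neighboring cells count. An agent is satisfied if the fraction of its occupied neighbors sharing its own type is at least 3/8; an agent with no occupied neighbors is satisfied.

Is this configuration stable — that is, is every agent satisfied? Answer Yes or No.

Yes

(0,0)P 1/1 ✓
(0,1)P 2/2 ✓
(1,1)P 2/2 ✓
(1,2)P 2/2 ✓
(1,4)P 1/1 ✓
(1,5)P 2/2 ✓
(2,2)P 2/2 ✓
(2,5)P 1/1 ✓
(3,2)P 1/1 ✓
(3,4)P 1/1 ✓
(4,1)Q 1/1 ✓
(4,4)P 3/3 ✓
(4,5)P 1/1 ✓
(5,0)Q 1/1 ✓
(5,1)Q 3/3 ✓
(5,2)Q 1/2 ✓
(5,3)P 1/2 ✓
(5,4)P 2/2 ✓
All meet the threshold, so the configuration is stable.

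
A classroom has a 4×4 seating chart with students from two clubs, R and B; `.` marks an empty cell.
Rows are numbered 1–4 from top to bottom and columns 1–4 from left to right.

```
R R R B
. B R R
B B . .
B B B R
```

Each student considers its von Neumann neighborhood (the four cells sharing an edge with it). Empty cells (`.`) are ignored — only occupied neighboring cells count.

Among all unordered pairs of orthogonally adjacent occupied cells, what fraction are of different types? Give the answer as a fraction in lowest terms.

1/3

Scan each occupied cell's neighbors to the right and below so each pair is counted once.
From row 1: 3 unlike of 6 pairs (running 3/6).
From row 2: 1 unlike of 3 pairs (running 4/9).
From row 3: 0 unlike of 3 pairs (running 4/12).
From row 4: 1 unlike of 3 pairs (running 5/15).
Total adjacent occupied pairs: 15; unlike-type pairs: 5.
5/15 reduces to 1/3.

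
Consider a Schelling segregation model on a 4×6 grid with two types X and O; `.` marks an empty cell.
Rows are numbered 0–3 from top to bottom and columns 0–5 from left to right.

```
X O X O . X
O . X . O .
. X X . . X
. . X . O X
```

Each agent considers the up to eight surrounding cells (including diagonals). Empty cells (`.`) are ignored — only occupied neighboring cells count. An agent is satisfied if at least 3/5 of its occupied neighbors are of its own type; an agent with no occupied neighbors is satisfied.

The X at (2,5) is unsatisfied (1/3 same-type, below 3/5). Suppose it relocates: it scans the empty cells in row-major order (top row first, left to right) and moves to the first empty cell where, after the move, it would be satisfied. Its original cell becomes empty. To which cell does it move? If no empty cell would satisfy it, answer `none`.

(1,1)

Vacating (2,5). Empty cells in order:
  (0,4): 1/3 same-type → still unsatisfied.
  (1,1): 5/7 same-type → satisfied — stop here.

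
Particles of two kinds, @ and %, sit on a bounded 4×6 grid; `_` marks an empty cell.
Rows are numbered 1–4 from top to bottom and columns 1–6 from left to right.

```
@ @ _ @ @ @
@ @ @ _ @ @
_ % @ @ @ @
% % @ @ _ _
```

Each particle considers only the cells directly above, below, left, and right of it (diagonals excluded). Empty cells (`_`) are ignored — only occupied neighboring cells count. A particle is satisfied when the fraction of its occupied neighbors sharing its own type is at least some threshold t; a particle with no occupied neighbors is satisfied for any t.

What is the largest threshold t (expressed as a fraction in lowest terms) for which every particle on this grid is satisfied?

1/3

Row 1: (1,1)@ 2/2 · (1,2)@ 2/2 · (1,4)@ 1/1 · (1,5)@ 3/3 · (1,6)@ 2/2
Row 2: (2,1)@ 2/2 · (2,2)@ 3/4 · (2,3)@ 2/2 · (2,5)@ 3/3 · (2,6)@ 3/3
Row 3: (3,2)% 1/3 · (3,3)@ 3/4 · (3,4)@ 3/3 · (3,5)@ 3/3 · (3,6)@ 2/2
Row 4: (4,1)% 1/1 · (4,2)% 2/3 · (4,3)@ 2/3 · (4,4)@ 2/2
The smallest same-type fraction is 1/3 at (3,2), which reduces to 1/3. Any threshold above that leaves this particle unsatisfied.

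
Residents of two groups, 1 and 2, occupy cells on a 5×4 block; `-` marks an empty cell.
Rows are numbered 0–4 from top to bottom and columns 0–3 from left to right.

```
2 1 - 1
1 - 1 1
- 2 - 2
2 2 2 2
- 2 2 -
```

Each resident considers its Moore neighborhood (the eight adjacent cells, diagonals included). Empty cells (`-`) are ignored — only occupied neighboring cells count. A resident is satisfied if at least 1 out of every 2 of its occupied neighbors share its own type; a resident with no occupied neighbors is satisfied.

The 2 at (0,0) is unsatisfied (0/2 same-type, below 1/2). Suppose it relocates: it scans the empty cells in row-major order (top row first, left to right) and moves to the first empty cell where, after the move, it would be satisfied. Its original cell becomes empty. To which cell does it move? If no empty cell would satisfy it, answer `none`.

(2,0)

Vacating (0,0). Empty cells in order:
  (0,2): 0/4 same-type → still unsatisfied.
  (1,1): 1/4 same-type → still unsatisfied.
  (2,0): 3/4 same-type → satisfied — stop here.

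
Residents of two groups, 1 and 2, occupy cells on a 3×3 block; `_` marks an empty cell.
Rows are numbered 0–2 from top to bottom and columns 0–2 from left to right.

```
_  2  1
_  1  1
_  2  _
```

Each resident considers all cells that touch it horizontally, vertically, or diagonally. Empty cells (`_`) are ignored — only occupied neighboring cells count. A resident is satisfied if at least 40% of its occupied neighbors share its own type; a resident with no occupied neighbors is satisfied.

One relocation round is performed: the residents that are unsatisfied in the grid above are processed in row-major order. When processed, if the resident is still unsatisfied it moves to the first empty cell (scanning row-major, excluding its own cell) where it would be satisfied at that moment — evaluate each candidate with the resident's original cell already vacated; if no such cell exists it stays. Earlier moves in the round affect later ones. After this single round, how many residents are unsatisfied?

0

Initially unsatisfied (in order): (0,1), (2,1).
  (0,1) → (1,0).
  (2,1) → (0,0).
Resulting grid:
2 _ 1
2 1 1
_ _ _
All satisfied now.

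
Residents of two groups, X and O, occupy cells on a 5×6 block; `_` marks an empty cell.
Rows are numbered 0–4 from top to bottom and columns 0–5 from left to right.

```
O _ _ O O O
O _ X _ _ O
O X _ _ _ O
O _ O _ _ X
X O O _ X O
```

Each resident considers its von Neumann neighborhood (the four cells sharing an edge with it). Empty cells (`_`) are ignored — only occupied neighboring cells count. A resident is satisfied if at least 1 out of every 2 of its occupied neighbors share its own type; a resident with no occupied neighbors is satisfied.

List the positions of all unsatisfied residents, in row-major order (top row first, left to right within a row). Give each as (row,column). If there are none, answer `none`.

(0,0)O 1/1 ok
(0,3)O 1/1 ok
(0,4)O 2/2 ok
(0,5)O 2/2 ok
(1,0)O 2/2 ok
(1,2)X 0/0 ok
(1,5)O 2/2 ok
(2,0)O 2/3 ok
(2,1)X 0/1 unhappy
(2,5)O 1/2 ok
(3,0)O 1/2 ok
(3,2)O 1/1 ok
(3,5)X 0/2 unhappy
(4,0)X 0/2 unhappy
(4,1)O 1/2 ok
(4,2)O 2/2 ok
(4,4)X 0/1 unhappy
(4,5)O 0/2 unhappy

(2,1), (3,5), (4,0), (4,4), (4,5)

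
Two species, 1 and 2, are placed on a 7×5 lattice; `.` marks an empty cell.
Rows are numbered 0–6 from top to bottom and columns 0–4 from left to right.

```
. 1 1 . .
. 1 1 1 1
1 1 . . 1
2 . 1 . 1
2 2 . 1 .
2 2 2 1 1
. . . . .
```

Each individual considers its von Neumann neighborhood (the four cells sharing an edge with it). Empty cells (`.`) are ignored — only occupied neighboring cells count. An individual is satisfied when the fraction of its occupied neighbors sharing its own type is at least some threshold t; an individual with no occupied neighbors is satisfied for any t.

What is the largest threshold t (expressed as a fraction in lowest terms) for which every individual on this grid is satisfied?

Row 0: (0,1)1 2/2 · (0,2)1 2/2
Row 1: (1,1)1 3/3 · (1,2)1 3/3 · (1,3)1 2/2 · (1,4)1 2/2
Row 2: (2,0)1 1/2 · (2,1)1 2/2 · (2,4)1 2/2
Row 3: (3,0)2 1/2 · (3,2)1 — no occupied neighbors · (3,4)1 1/1
Row 4: (4,0)2 3/3 · (4,1)2 2/2 · (4,3)1 1/1
Row 5: (5,0)2 2/2 · (5,1)2 3/3 · (5,2)2 1/2 · (5,3)1 2/3 · (5,4)1 1/1
The smallest same-type fraction is 1/2 at (2,0), which reduces to 1/2. Any threshold above that leaves this individual unsatisfied.

1/2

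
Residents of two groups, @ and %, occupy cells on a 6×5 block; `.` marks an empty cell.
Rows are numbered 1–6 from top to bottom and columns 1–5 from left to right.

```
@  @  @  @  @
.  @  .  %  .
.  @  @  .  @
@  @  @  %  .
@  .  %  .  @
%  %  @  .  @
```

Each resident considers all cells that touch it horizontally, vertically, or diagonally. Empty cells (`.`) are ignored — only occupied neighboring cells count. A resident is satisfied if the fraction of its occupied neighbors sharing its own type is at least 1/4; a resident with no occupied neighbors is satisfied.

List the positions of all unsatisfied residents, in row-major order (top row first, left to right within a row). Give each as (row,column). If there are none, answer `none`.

Row 1: (1,1)@ 2/2 ✓ · (1,2)@ 3/3 ✓ · (1,3)@ 3/4 ✓ · (1,4)@ 2/3 ✓ · (1,5)@ 1/2 ✓
Row 2: (2,2)@ 5/5 ✓ · (2,4)% 0/5 ✗
Row 3: (3,2)@ 5/5 ✓ · (3,3)@ 4/6 ✓ · (3,5)@ 0/2 ✗
Row 4: (4,1)@ 3/3 ✓ · (4,2)@ 5/6 ✓ · (4,3)@ 3/5 ✓ · (4,4)% 1/5 ✗
Row 5: (5,1)@ 2/4 ✓ · (5,3)% 2/5 ✓ · (5,5)@ 1/2 ✓
Row 6: (6,1)% 1/2 ✓ · (6,2)% 2/4 ✓ · (6,3)@ 0/2 ✗ · (6,5)@ 1/1 ✓

(2,4), (3,5), (4,4), (6,3)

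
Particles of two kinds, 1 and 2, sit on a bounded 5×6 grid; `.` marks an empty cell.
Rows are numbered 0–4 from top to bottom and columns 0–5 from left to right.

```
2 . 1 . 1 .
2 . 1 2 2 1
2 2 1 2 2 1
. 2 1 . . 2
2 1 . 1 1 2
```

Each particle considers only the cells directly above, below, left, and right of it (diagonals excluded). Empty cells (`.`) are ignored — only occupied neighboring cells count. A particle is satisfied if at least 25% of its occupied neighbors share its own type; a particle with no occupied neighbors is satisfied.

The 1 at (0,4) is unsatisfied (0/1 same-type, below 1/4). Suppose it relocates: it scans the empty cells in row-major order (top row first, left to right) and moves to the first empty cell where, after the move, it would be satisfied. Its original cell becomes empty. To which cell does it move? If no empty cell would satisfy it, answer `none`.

(0,1)

Vacating (0,4). Empty cells in order:
  (0,1): 1/2 same-type → satisfied — stop here.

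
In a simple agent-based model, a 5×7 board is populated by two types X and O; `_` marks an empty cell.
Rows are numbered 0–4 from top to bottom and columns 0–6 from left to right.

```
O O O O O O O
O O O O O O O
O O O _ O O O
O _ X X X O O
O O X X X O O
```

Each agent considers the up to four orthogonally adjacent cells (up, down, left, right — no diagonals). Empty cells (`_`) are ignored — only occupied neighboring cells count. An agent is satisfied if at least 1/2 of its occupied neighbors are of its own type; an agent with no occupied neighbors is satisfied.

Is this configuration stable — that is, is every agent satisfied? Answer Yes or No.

Yes

(0,0)O 2/2 ✓
(0,1)O 3/3 ✓
(0,2)O 3/3 ✓
(0,3)O 3/3 ✓
(0,4)O 3/3 ✓
(0,5)O 3/3 ✓
(0,6)O 2/2 ✓
(1,0)O 3/3 ✓
(1,1)O 4/4 ✓
(1,2)O 4/4 ✓
(1,3)O 3/3 ✓
(1,4)O 4/4 ✓
(1,5)O 4/4 ✓
(1,6)O 3/3 ✓
(2,0)O 3/3 ✓
(2,1)O 3/3 ✓
(2,2)O 2/3 ✓
(2,4)O 2/3 ✓
(2,5)O 4/4 ✓
(2,6)O 3/3 ✓
(3,0)O 2/2 ✓
(3,2)X 2/3 ✓
(3,3)X 3/3 ✓
(3,4)X 2/4 ✓
(3,5)O 3/4 ✓
(3,6)O 3/3 ✓
(4,0)O 2/2 ✓
(4,1)O 1/2 ✓
(4,2)X 2/3 ✓
(4,3)X 3/3 ✓
(4,4)X 2/3 ✓
(4,5)O 2/3 ✓
(4,6)O 2/2 ✓
All meet the threshold, so the configuration is stable.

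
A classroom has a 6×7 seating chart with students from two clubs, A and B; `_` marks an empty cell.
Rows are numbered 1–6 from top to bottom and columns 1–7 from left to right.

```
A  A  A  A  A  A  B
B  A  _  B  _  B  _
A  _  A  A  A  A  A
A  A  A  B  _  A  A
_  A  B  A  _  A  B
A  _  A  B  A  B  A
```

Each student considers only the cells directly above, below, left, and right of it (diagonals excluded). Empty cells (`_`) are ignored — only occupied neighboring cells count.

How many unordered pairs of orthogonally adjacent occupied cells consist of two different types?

24

Scan each occupied cell's neighbors to the right and below so each pair is counted once.
Row 1: A(1,1)–A(1,2)= A(1,1)–B(2,1)≠ A(1,2)–A(1,3)= A(1,2)–A(2,2)= A(1,3)–A(1,4)= A(1,4)–A(1,5)= A(1,4)–B(2,4)≠ A(1,5)–A(1,6)= A(1,6)–B(1,7)≠ A(1,6)–B(2,6)≠  → 4/10 unlike.
Row 2: B(2,1)–A(2,2)≠ B(2,1)–A(3,1)≠ B(2,4)–A(3,4)≠ B(2,6)–A(3,6)≠  → 4/4 unlike.
Row 3: A(3,1)–A(4,1)= A(3,3)–A(3,4)= A(3,3)–A(4,3)= A(3,4)–A(3,5)= A(3,4)–B(4,4)≠ A(3,5)–A(3,6)= A(3,6)–A(3,7)= A(3,6)–A(4,6)= A(3,7)–A(4,7)=  → 1/9 unlike.
Row 4: A(4,1)–A(4,2)= A(4,2)–A(4,3)= A(4,2)–A(5,2)= A(4,3)–B(4,4)≠ A(4,3)–B(5,3)≠ B(4,4)–A(5,4)≠ A(4,6)–A(4,7)= A(4,6)–A(5,6)= A(4,7)–B(5,7)≠  → 4/9 unlike.
Row 5: A(5,2)–B(5,3)≠ B(5,3)–A(5,4)≠ B(5,3)–A(6,3)≠ A(5,4)–B(6,4)≠ A(5,6)–B(5,7)≠ A(5,6)–B(6,6)≠ B(5,7)–A(6,7)≠  → 7/7 unlike.
Row 6: A(6,3)–B(6,4)≠ B(6,4)–A(6,5)≠ A(6,5)–B(6,6)≠ B(6,6)–A(6,7)≠  → 4/4 unlike.
Total adjacent occupied pairs: 43; unlike-type pairs: 24.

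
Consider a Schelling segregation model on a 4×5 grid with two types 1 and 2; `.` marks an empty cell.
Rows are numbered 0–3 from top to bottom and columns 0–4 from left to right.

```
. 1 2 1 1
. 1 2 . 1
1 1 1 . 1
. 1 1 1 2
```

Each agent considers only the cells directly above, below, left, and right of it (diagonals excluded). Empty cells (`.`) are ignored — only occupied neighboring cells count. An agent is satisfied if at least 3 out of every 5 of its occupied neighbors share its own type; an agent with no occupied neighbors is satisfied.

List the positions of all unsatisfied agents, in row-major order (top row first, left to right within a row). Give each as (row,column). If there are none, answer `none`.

Row 0: (0,1)1 1/2 unhappy · (0,2)2 1/3 unhappy · (0,3)1 1/2 unhappy · (0,4)1 2/2 ok
Row 1: (1,1)1 2/3 ok · (1,2)2 1/3 unhappy · (1,4)1 2/2 ok
Row 2: (2,0)1 1/1 ok · (2,1)1 4/4 ok · (2,2)1 2/3 ok · (2,4)1 1/2 unhappy
Row 3: (3,1)1 2/2 ok · (3,2)1 3/3 ok · (3,3)1 1/2 unhappy · (3,4)2 0/2 unhappy

(0,1), (0,2), (0,3), (1,2), (2,4), (3,3), (3,4)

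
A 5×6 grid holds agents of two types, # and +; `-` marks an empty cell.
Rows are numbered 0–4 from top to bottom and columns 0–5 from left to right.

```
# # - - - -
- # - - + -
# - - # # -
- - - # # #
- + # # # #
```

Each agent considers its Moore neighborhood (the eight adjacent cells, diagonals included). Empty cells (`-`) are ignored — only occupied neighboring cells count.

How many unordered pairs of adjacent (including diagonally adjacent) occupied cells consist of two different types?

3

Scan each occupied cell's neighbors to the right and below (and the two forward diagonals) so each pair is counted once.
Row 0: #(0,0)–#(0,1)= #(0,0)–#(1,1)= #(0,1)–#(1,1)=  → 0/3 unlike.
Row 1: #(1,1)–#(2,0)= +(1,4)–#(2,4)≠ +(1,4)–#(2,3)≠  → 2/3 unlike.
Row 2: #(2,3)–#(2,4)= #(2,3)–#(3,3)= #(2,3)–#(3,4)= #(2,4)–#(3,4)= #(2,4)–#(3,5)= #(2,4)–#(3,3)=  → 0/6 unlike.
Row 3: #(3,3)–#(3,4)= #(3,3)–#(4,3)= #(3,3)–#(4,4)= #(3,3)–#(4,2)= #(3,4)–#(3,5)= #(3,4)–#(4,4)= #(3,4)–#(4,5)= #(3,4)–#(4,3)= #(3,5)–#(4,5)= #(3,5)–#(4,4)=  → 0/10 unlike.
Row 4: +(4,1)–#(4,2)≠ #(4,2)–#(4,3)= #(4,3)–#(4,4)= #(4,4)–#(4,5)=  → 1/4 unlike.
Total adjacent occupied pairs: 26; unlike-type pairs: 3.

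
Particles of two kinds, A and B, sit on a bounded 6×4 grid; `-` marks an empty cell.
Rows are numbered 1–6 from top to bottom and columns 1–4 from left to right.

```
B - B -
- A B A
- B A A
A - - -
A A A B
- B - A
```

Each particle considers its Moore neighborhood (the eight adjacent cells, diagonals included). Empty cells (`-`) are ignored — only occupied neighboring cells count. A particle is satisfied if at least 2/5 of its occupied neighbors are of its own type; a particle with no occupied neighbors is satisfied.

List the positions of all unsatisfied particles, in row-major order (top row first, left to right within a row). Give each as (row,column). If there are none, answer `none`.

(1,1), (1,3), (2,2), (2,3), (3,2), (5,4), (6,2)

Row 1: (1,1)B 0/1 unhappy · (1,3)B 1/3 unhappy
Row 2: (2,2)A 1/5 unhappy · (2,3)B 2/6 unhappy · (2,4)A 2/4 ok
Row 3: (3,2)B 1/4 unhappy · (3,3)A 3/5 ok · (3,4)A 2/3 ok
Row 4: (4,1)A 2/3 ok
Row 5: (5,1)A 2/3 ok · (5,2)A 3/4 ok · (5,3)A 2/4 ok · (5,4)B 0/2 unhappy
Row 6: (6,2)B 0/3 unhappy · (6,4)A 1/2 ok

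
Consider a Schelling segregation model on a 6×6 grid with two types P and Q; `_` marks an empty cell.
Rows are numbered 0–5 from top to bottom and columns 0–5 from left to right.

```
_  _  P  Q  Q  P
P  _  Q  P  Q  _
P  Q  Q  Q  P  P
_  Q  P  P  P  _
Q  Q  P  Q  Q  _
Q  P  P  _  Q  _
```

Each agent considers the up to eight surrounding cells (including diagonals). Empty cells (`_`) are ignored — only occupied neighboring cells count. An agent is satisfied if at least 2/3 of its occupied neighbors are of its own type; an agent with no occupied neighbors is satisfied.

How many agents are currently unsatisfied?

21

(0,2)P 1/3 not
(0,3)Q 3/5 not
(0,4)Q 2/4 not
(0,5)P 0/2 not
(1,0)P 1/2 not
(1,2)Q 4/6 satisfied
(1,3)P 2/8 not
(1,4)Q 3/7 not
(2,0)P 1/3 not
(2,1)Q 3/6 not
(2,2)Q 4/7 not
(2,3)Q 3/8 not
(2,4)P 4/6 satisfied
(2,5)P 2/3 satisfied
(3,1)Q 4/7 not
(3,2)P 2/8 not
(3,3)P 4/8 not
(3,4)P 3/6 not
(4,0)Q 3/4 satisfied
(4,1)Q 3/7 not
(4,2)P 4/7 not
(4,3)Q 2/7 not
(4,4)Q 2/4 not
(5,0)Q 2/3 satisfied
(5,1)P 2/5 not
(5,2)P 2/4 not
(5,4)Q 2/2 satisfied
Unsatisfied: (0,2), (0,3), (0,4), (0,5), (1,0), (1,3), (1,4), (2,0), (2,1), (2,2), (2,3), (3,1), (3,2), (3,3), (3,4), (4,1), (4,2), (4,3), (4,4), (5,1), (5,2) — 21 in total.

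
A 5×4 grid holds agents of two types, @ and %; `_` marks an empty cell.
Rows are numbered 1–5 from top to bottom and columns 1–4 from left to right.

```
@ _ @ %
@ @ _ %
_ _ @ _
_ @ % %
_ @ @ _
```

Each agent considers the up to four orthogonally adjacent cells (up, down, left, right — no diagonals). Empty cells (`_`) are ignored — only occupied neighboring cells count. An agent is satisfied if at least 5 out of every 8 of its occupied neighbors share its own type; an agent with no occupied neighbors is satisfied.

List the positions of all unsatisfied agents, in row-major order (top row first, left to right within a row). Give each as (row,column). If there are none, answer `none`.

(1,3), (1,4), (3,3), (4,2), (4,3), (5,3)

Row 1: (1,1)@ 1/1 satisfied · (1,3)@ 0/1 not · (1,4)% 1/2 not
Row 2: (2,1)@ 2/2 satisfied · (2,2)@ 1/1 satisfied · (2,4)% 1/1 satisfied
Row 3: (3,3)@ 0/1 not
Row 4: (4,2)@ 1/2 not · (4,3)% 1/4 not · (4,4)% 1/1 satisfied
Row 5: (5,2)@ 2/2 satisfied · (5,3)@ 1/2 not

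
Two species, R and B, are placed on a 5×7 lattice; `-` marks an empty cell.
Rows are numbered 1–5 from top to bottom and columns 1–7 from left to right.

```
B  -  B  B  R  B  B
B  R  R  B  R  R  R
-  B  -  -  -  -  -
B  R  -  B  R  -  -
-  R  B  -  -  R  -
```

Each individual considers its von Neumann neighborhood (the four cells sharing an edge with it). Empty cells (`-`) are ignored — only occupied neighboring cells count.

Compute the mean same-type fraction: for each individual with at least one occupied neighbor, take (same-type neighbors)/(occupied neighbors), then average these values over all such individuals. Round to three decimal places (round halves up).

Row 1: (1,1)B 1/1 · (1,3)B 1/2 · (1,4)B 2/3 · (1,5)R 1/3 · (1,6)B 1/3 · (1,7)B 1/2
Row 2: (2,1)B 1/2 · (2,2)R 1/3 · (2,3)R 1/3 · (2,4)B 1/3 · (2,5)R 2/3 · (2,6)R 2/3 · (2,7)R 1/2
Row 3: (3,2)B 0/2
Row 4: (4,1)B 0/1 · (4,2)R 1/3 · (4,4)B 0/1 · (4,5)R 0/1
Row 5: (5,2)R 1/2 · (5,3)B 0/1 · (5,6)R — no occupied neighbors
Sum over 20 individuals: 1/1 + 1/2 + 2/3 + 1/3 + 1/3 + 1/2 + 1/2 + 1/3 + 1/3 + 1/3 + 2/3 + 2/3 + 1/2 + 0/2 + 0/1 + 1/3 + 0/1 + 0/1 + 1/2 + 0/1 = 15/2; mean = 15/2 ÷ 20 = 3/8 = 0.375 → 0.375.

0.375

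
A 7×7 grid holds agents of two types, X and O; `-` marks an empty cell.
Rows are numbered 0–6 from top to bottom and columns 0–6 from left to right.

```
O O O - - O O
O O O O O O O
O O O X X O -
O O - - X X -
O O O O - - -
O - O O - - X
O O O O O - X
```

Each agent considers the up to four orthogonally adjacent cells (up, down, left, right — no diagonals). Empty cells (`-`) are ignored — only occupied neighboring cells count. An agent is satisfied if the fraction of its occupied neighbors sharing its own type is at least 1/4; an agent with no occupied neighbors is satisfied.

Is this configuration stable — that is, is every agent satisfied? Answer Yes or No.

(0,0)O 2/2 ok
(0,1)O 3/3 ok
(0,2)O 2/2 ok
(0,5)O 2/2 ok
(0,6)O 2/2 ok
(1,0)O 3/3 ok
(1,1)O 4/4 ok
(1,2)O 4/4 ok
(1,3)O 2/3 ok
(1,4)O 2/3 ok
(1,5)O 4/4 ok
(1,6)O 2/2 ok
(2,0)O 3/3 ok
(2,1)O 4/4 ok
(2,2)O 2/3 ok
(2,3)X 1/3 ok
(2,4)X 2/4 ok
(2,5)O 1/3 ok
(3,0)O 3/3 ok
(3,1)O 3/3 ok
(3,4)X 2/2 ok
(3,5)X 1/2 ok
(4,0)O 3/3 ok
(4,1)O 3/3 ok
(4,2)O 3/3 ok
(4,3)O 2/2 ok
(5,0)O 2/2 ok
(5,2)O 3/3 ok
(5,3)O 3/3 ok
(5,6)X 1/1 ok
(6,0)O 2/2 ok
(6,1)O 2/2 ok
(6,2)O 3/3 ok
(6,3)O 3/3 ok
(6,4)O 1/1 ok
(6,6)X 1/1 ok
All meet the threshold, so the configuration is stable.

Yes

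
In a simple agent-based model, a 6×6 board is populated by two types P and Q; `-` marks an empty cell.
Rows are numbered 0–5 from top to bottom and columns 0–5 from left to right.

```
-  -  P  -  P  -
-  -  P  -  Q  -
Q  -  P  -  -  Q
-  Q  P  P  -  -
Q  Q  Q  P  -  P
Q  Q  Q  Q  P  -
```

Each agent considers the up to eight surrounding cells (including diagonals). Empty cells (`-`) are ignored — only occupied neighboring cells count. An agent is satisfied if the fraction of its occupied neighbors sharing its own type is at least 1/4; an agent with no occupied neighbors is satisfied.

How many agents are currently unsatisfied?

1

Row 0: (0,2)P 1/1 satisfied · (0,4)P 0/1 not
Row 1: (1,2)P 2/2 satisfied · (1,4)Q 1/2 satisfied
Row 2: (2,0)Q 1/1 satisfied · (2,2)P 3/4 satisfied · (2,5)Q 1/1 satisfied
Row 3: (3,1)Q 4/6 satisfied · (3,2)P 3/6 satisfied · (3,3)P 3/4 satisfied
Row 4: (4,0)Q 4/4 satisfied · (4,1)Q 6/7 satisfied · (4,2)Q 5/8 satisfied · (4,3)P 3/6 satisfied · (4,5)P 1/1 satisfied
Row 5: (5,0)Q 3/3 satisfied · (5,1)Q 5/5 satisfied · (5,2)Q 4/5 satisfied · (5,3)Q 2/4 satisfied · (5,4)P 2/3 satisfied
Unsatisfied: (0,4) — 1 in total.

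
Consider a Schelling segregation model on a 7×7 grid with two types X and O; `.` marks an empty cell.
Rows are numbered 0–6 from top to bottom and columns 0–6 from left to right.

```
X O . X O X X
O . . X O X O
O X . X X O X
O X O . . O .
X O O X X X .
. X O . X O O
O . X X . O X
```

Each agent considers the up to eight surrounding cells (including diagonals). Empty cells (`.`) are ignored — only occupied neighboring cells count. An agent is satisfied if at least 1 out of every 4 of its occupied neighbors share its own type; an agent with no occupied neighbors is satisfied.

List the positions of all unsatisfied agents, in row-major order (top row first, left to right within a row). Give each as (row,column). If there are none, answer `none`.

(0,0), (0,4), (1,6), (2,1), (3,5), (6,0), (6,6)

Row 0: (0,0)X 0/2 unhappy · (0,1)O 1/2 ok · (0,3)X 1/3 ok · (0,4)O 1/5 unhappy · (0,5)X 2/5 ok · (0,6)X 2/3 ok
Row 1: (1,0)O 2/4 ok · (1,3)X 3/5 ok · (1,4)O 2/8 ok · (1,5)X 4/8 ok · (1,6)O 1/5 unhappy
Row 2: (2,0)O 2/4 ok · (2,1)X 1/5 unhappy · (2,3)X 2/4 ok · (2,4)X 3/6 ok · (2,5)O 3/6 ok · (2,6)X 1/4 ok
Row 3: (3,0)O 2/5 ok · (3,1)X 2/7 ok · (3,2)O 2/6 ok · (3,5)O 1/5 unhappy
Row 4: (4,0)X 2/4 ok · (4,1)O 4/7 ok · (4,2)O 3/6 ok · (4,3)X 2/5 ok · (4,4)X 3/5 ok · (4,5)X 2/5 ok
Row 5: (5,1)X 2/6 ok · (5,2)O 2/6 ok · (5,4)X 4/6 ok · (5,5)O 2/6 ok · (5,6)O 2/4 ok
Row 6: (6,0)O 0/1 unhappy · (6,2)X 2/3 ok · (6,3)X 2/3 ok · (6,5)O 2/4 ok · (6,6)X 0/3 unhappy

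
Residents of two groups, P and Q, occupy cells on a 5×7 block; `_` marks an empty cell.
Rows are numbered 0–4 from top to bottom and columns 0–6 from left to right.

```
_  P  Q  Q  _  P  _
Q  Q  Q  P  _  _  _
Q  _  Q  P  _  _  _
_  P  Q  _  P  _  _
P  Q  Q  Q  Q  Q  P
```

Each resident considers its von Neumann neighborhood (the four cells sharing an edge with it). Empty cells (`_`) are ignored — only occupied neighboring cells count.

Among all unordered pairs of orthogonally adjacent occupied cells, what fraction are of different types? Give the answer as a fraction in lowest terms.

10/23

Scan each occupied cell's neighbors to the right and below so each pair is counted once.
From row 0: 3 unlike of 5 pairs (running 3/5).
From row 1: 1 unlike of 6 pairs (running 4/11).
From row 2: 1 unlike of 2 pairs (running 5/13).
From row 3: 3 unlike of 4 pairs (running 8/17).
From row 4: 2 unlike of 6 pairs (running 10/23).
Total adjacent occupied pairs: 23; unlike-type pairs: 10.
10/23 is already in lowest terms.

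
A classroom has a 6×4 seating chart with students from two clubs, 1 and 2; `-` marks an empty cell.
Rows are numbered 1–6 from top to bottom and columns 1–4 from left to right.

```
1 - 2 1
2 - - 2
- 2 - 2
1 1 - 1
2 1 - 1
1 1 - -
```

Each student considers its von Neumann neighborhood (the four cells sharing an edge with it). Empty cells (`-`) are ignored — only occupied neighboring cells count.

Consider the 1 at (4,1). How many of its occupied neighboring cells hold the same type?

Occupied neighbors of (4,1): (5,1)=2, (4,2)=1.
Same type (1): 1 of 2.

1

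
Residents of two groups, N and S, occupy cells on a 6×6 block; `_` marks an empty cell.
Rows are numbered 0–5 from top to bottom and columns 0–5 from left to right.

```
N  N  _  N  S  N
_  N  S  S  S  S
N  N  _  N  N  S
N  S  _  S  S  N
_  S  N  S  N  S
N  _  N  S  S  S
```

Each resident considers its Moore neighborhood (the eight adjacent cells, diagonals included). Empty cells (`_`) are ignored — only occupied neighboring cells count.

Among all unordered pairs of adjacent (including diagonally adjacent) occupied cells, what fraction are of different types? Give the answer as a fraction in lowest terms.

Scan each occupied cell's neighbors to the right and below (and the two forward diagonals) so each pair is counted once.
From row 0: 8 unlike of 14 pairs (running 8/14).
From row 1: 8 unlike of 15 pairs (running 16/29).
From row 2: 8 unlike of 14 pairs (running 24/43).
From row 3: 8 unlike of 14 pairs (running 32/57).
From row 4: 11 unlike of 16 pairs (running 43/73).
From row 5: 1 unlike of 3 pairs (running 44/76).
Total adjacent occupied pairs: 76; unlike-type pairs: 44.
44/76 reduces to 11/19.

11/19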